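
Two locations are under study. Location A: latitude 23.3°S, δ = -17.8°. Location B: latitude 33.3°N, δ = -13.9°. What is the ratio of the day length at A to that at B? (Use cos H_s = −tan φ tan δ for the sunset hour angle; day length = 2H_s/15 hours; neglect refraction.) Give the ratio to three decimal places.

A: H_s = arccos(−tan -23.3° · tan -17.8°) = 97.95°, so 2H_s/15 = 13.0600 h.
B: H_s = arccos(−tan 33.3° · tan -13.9°) = 80.64°, so 2H_s/15 = 10.7520 h.
Ratio A/B = 13.0600 / 10.7520 = 1.2147.

1.215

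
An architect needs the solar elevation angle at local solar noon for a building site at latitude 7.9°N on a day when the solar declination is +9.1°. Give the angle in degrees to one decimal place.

88.8°

At local solar noon the hour angle is zero, so the elevation is 90° − |φ − δ| = 90° − |7.9° − (9.1°)| = 90° − 1.2° = 88.8°.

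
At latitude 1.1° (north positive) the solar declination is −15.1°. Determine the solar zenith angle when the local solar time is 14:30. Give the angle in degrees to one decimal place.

Hour angle H = 15° × (14.5 − 12) = 37.50°.
cos θ_z = sin(1.1°) sin(-15.1°) + cos(1.1°) cos(-15.1°) cos(37.50°) = -0.0050 + 0.7658 = 0.7608.
θ_z = arccos(0.7608) = 40.47°.

40.5°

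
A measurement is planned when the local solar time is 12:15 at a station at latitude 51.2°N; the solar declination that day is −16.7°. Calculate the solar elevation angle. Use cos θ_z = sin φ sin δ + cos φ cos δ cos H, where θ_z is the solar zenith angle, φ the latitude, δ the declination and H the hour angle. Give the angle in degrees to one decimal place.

Hour angle H = 15° × (12.25 − 12) = 3.75°.
cos θ_z = sin(51.2°) sin(-16.7°) + cos(51.2°) cos(-16.7°) cos(3.75°) = -0.2240 + 0.5989 = 0.3749.
θ_z = arccos(0.3749) = 67.98°, so the elevation is 90° − 67.98° = 22.02°.

22.0°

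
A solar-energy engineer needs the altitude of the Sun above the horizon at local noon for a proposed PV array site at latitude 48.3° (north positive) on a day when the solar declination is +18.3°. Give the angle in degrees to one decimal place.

At local solar noon the hour angle is zero, so the elevation is 90° − |φ − δ| = 90° − |48.3° − (18.3°)| = 90° − 30.0° = 60.0°.

60.0°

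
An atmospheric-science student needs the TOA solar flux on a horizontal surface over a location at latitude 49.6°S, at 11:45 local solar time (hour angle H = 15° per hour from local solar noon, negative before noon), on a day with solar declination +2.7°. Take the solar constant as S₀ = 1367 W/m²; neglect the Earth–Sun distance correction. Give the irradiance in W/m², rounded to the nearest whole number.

Hour angle H = 15° × (11.75 − 12) = -3.75°.
With φ = -49.6°, δ = 2.7°, H = -3.75°: sin φ sin δ = -0.0359, cos φ cos δ cos H = 0.6460, so cos θ_z = 0.6101.
Top-of-atmosphere irradiance = S₀ cos θ_z = 1367 × 0.6101 = 834.01 W/m².

834 W/m²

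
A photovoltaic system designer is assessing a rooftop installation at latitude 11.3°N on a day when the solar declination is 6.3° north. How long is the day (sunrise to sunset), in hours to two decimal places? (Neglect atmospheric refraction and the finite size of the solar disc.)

cos H_s = −tan(11.3°) · tan(6.3°) = -0.0221, so H_s = arccos(-0.0221) = 91.27°.
Day length = 2 H_s / 15° h⁻¹ = 182.54° / 15 = 12.169 h.

12.17 hours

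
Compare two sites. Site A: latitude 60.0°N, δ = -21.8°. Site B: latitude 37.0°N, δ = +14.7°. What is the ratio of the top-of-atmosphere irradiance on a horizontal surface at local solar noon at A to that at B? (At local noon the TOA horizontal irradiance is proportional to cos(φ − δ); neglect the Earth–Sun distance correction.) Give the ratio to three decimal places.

0.154

A: cos θ_z = cos(60.0° − (-21.8°)) = 0.1426.
B: cos θ_z = cos(37.0° − (14.7°)) = 0.9252.
Ratio A/B = 0.1426 / 0.9252 = 0.1541.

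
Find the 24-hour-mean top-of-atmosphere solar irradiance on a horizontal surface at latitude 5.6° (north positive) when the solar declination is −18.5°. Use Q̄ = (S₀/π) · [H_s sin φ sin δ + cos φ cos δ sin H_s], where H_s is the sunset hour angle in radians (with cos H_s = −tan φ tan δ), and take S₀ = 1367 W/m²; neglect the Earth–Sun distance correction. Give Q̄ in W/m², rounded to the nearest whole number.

390 W/m²

−tan φ tan δ = −(0.0981)(-0.3346) = 0.0328; H_s = arccos(0.0328) = 88.12°. In radians, H_s = 1.5380.
H_s sin φ sin δ = 1.5380 × 0.0976 × -0.3173 = -0.0476.
cos φ cos δ sin H_s = 0.9952 × 0.9483 × 0.9995 = 0.9433.
Q̄ = (1367/π) × (-0.0476 + 0.9433) = 435.13 × 0.8957 = 389.75 W/m².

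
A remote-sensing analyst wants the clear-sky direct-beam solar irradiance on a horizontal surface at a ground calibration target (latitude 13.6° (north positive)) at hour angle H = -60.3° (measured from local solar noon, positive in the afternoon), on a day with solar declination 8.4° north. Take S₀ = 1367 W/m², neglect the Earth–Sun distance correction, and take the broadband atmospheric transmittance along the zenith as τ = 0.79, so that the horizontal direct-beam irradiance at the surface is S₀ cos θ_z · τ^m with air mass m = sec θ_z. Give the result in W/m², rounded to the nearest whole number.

cos θ_z = sin φ sin δ + cos φ cos δ cos H = (0.2351)(0.1461) + (0.9720)(0.9893)(0.4955) = 0.5108.
Air mass m = 1/cos θ_z = 1/0.5108 = 1.958; τ^m = 0.79^1.958 = 0.6303.
Surface direct beam = 1367 × 0.5108 × 0.6303 = 440.12 W/m².

440 W/m²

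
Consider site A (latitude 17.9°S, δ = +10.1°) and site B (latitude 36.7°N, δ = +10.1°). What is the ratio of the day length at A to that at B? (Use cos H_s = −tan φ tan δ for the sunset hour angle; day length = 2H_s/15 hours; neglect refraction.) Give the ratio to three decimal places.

0.888

A: H_s = arccos(−tan -17.9° · tan 10.1°) = 86.70°, so 2H_s/15 = 11.5600 h.
B: H_s = arccos(−tan 36.7° · tan 10.1°) = 97.63°, so 2H_s/15 = 13.0173 h.
Ratio A/B = 11.5600 / 13.0173 = 0.8880.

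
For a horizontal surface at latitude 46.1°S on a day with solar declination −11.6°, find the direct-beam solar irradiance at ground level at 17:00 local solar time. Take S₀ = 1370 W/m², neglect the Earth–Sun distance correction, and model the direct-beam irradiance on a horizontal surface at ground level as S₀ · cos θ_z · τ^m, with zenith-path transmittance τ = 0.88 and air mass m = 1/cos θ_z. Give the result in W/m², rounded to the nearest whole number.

295 W/m²

Hour angle H = 15° × (17 − 12) = 75.00°.
cos θ_z = sin φ sin δ + cos φ cos δ cos H = (-0.7206)(-0.2011) + (0.6934)(0.9796)(0.2588) = 0.3207.
Air mass m = 1/cos θ_z = 1/0.3207 = 3.118; τ^m = 0.88^3.118 = 0.6713.
Surface direct beam = 1370 × 0.3207 × 0.6713 = 294.94 W/m².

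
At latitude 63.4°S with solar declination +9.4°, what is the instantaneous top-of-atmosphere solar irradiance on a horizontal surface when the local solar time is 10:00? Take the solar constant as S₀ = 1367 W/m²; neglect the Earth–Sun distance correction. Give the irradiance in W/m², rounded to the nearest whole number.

323 W/m²

Hour angle H = 15° × (10 − 12) = -30.00°.
cos θ_z = sin φ sin δ + cos φ cos δ cos H = (-0.8942)(0.1633) + (0.4478)(0.9866)(0.8660) = 0.2366.
Top-of-atmosphere irradiance = S₀ cos θ_z = 1367 × 0.2366 = 323.43 W/m².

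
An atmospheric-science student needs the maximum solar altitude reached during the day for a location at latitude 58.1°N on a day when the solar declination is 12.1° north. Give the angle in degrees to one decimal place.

44.0°

At local solar noon the hour angle is zero, so the elevation is 90° − |φ − δ| = 90° − |58.1° − (12.1°)| = 90° − 46.0° = 44.0°.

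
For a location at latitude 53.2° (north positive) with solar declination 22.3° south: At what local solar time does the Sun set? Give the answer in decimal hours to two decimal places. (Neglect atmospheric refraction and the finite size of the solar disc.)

The sunset hour angle satisfies cos H_s = −tan φ tan δ = 0.5482, giving H_s = 56.76°.
Sunset is at 12 + H_s/15 = 12 + 3.784 = 15.784 h local solar time.

15.78 h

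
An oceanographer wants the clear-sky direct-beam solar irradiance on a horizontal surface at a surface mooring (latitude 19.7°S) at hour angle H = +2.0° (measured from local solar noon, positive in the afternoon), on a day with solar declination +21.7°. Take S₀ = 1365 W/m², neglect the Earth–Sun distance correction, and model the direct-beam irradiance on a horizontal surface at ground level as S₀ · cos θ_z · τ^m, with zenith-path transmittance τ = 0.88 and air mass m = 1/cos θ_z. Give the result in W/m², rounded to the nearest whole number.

cos θ_z = sin(-19.7°) sin(21.7°) + cos(-19.7°) cos(21.7°) cos(2.00°) = -0.1246 + 0.8742 = 0.7496.
Air mass m = 1/cos θ_z = 1/0.7496 = 1.334; τ^m = 0.88^1.334 = 0.8432.
Surface direct beam = 1365 × 0.7496 × 0.8432 = 862.77 W/m².

863 W/m²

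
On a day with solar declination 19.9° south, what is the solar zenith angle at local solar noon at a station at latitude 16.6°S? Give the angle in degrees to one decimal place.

3.3°

At local solar noon the hour angle is zero, so the zenith angle is |φ − δ| = |-16.6° − (-19.9°)| = 3.3°.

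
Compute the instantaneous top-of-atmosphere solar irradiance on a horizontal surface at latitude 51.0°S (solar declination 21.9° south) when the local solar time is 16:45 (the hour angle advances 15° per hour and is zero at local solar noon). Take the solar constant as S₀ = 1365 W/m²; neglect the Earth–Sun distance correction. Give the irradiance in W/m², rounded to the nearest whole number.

652 W/m²

Hour angle H = 15° × (16.75 − 12) = 71.25°.
cos θ_z = sin(-51.0°) sin(-21.9°) + cos(-51.0°) cos(-21.9°) cos(71.25°) = 0.2899 + 0.1877 = 0.4776.
Top-of-atmosphere irradiance = S₀ cos θ_z = 1365 × 0.4776 = 651.92 W/m².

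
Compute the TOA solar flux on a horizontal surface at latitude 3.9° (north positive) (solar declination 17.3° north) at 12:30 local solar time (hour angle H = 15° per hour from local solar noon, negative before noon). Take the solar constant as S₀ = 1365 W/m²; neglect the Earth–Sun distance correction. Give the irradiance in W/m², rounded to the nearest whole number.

1317 W/m²

Hour angle H = 15° × (12.5 − 12) = 7.50°.
With φ = 3.9°, δ = 17.3°, H = 7.50°: sin φ sin δ = 0.0202, cos φ cos δ cos H = 0.9444, so cos θ_z = 0.9646.
Top-of-atmosphere irradiance = S₀ cos θ_z = 1365 × 0.9646 = 1316.68 W/m².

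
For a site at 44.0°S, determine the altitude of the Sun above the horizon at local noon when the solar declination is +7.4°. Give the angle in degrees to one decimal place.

At local solar noon the hour angle is zero, so the elevation is 90° − |φ − δ| = 90° − |-44.0° − (7.4°)| = 90° − 51.4° = 38.6°.

38.6°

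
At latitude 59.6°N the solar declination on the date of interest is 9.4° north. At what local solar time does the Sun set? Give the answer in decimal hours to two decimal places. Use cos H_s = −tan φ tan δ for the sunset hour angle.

−tan φ tan δ = −(1.7045)(0.1655) = -0.2821; H_s = arccos(-0.2821) = 106.39°.
Sunset is at 12 + H_s/15 = 12 + 7.093 = 19.093 h local solar time.

19.09 h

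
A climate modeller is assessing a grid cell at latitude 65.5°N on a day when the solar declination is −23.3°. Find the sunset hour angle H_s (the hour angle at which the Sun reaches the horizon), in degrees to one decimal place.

The sunset hour angle satisfies cos H_s = −tan φ tan δ = 0.9450, giving H_s = 19.09°.

19.1°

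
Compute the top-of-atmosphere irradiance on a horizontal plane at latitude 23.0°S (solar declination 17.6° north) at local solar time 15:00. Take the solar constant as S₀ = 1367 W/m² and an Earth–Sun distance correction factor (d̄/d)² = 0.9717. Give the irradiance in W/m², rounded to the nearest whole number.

Hour angle H = 15° × (15 − 12) = 45.00°.
cos θ_z = sin φ sin δ + cos φ cos δ cos H = (-0.3907)(0.3024) + (0.9205)(0.9532)(0.7071) = 0.5023.
Top-of-atmosphere irradiance = S₀ (d̄/d)² cos θ_z = 1367 × 0.9717 × 0.5023 = 667.21 W/m².

667 W/m²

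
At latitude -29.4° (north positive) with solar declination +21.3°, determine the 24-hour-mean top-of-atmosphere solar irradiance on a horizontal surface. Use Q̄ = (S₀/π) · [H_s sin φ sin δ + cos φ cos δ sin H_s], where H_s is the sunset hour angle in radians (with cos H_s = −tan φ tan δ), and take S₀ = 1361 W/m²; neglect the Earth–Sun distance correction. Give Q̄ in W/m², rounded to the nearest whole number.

239 W/m²

−tan φ tan δ = −(-0.5635)(0.3899) = 0.2197; H_s = arccos(0.2197) = 77.31°. In radians, H_s = 1.3493.
H_s sin φ sin δ = 1.3493 × -0.4909 × 0.3633 = -0.2406.
cos φ cos δ sin H_s = 0.8712 × 0.9317 × 0.9756 = 0.7919.
Q̄ = (1361/π) × (-0.2406 + 0.7919) = 433.22 × 0.5513 = 238.83 W/m².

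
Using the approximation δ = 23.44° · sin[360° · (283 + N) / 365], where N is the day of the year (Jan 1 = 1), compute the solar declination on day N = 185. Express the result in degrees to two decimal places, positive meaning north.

+22.96°

360 × (283 + 185) / 365 = 461.589°; sin(461.589°) = 0.9796.
δ = 23.44 × 0.9796 = 22.962° ≈ +22.96°.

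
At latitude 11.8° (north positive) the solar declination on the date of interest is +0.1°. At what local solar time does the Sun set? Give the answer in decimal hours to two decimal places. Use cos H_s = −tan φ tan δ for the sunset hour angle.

18.00 h

−tan φ tan δ = −(0.2089)(0.0017) = -0.0004; H_s = arccos(-0.0004) = 90.02°.
Sunset is at 12 + H_s/15 = 12 + 6.001 = 18.001 h local solar time.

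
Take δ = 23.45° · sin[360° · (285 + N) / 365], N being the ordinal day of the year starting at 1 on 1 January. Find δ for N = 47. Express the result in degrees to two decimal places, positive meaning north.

-12.62°

360 × (285 + 47) / 365 = 327.452°; sin(327.452°) = -0.5380.
δ = 23.45 × -0.5380 = -12.616° ≈ -12.62°.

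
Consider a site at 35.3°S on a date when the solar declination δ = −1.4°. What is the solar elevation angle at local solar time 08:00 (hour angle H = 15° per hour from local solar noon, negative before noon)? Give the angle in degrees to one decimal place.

25.0°

Hour angle H = 15° × (8 − 12) = -60.00°.
cos θ_z = sin φ sin δ + cos φ cos δ cos H = (-0.5779)(-0.0244) + (0.8161)(0.9997)(0.5000) = 0.4220.
θ_z = arccos(0.4220) = 65.04°, so the elevation is 90° − 65.04° = 24.96°.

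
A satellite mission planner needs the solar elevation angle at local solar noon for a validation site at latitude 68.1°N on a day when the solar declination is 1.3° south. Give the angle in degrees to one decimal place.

At local solar noon the hour angle is zero, so the elevation is 90° − |φ − δ| = 90° − |68.1° − (-1.3°)| = 90° − 69.4° = 20.6°.

20.6°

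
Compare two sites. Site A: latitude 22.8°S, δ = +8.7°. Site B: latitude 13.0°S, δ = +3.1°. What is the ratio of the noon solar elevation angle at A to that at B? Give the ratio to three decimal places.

A: 90° − |-22.8 − (8.7)| = 58.50°.
B: 90° − |-13.0 − (3.1)| = 73.90°.
Ratio A/B = 58.5000 / 73.9000 = 0.7916.

0.792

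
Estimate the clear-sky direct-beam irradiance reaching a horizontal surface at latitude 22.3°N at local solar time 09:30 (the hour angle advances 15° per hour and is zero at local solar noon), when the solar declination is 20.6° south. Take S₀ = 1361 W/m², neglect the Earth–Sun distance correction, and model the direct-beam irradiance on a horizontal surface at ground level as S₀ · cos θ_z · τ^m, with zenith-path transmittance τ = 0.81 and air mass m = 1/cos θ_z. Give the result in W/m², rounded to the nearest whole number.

Hour angle H = 15° × (9.5 − 12) = -37.50°.
cos θ_z = sin(22.3°) sin(-20.6°) + cos(22.3°) cos(-20.6°) cos(-37.50°) = -0.1335 + 0.6871 = 0.5536.
Air mass m = 1/cos θ_z = 1/0.5536 = 1.806; τ^m = 0.81^1.806 = 0.6835.
Surface direct beam = 1361 × 0.5536 × 0.6835 = 514.98 W/m².

515 W/m²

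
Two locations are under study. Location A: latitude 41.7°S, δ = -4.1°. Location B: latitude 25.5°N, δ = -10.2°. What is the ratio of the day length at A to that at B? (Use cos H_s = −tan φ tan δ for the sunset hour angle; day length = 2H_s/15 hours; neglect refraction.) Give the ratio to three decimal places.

A: H_s = arccos(−tan -41.7° · tan -4.1°) = 93.66°, so 2H_s/15 = 12.4880 h.
B: H_s = arccos(−tan 25.5° · tan -10.2°) = 85.08°, so 2H_s/15 = 11.3440 h.
Ratio A/B = 12.4880 / 11.3440 = 1.1008.

1.101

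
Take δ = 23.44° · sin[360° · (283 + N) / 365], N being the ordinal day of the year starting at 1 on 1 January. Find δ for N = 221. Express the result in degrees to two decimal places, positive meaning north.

+15.96°

360 × (283 + 221) / 365 = 497.096°; sin(497.096°) = 0.6808.
δ = 23.44 × 0.6808 = 15.958° ≈ +15.96°.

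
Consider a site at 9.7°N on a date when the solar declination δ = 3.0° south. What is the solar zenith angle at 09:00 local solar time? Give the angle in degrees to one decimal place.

Hour angle H = 15° × (9 − 12) = -45.00°.
With φ = 9.7°, δ = -3.0°, H = -45.00°: sin φ sin δ = -0.0088, cos φ cos δ cos H = 0.6960, so cos θ_z = 0.6872.
θ_z = arccos(0.6872) = 46.59°.

46.6°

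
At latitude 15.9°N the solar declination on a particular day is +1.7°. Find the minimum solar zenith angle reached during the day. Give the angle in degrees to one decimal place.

At local solar noon the hour angle is zero, so the zenith angle is |φ − δ| = |15.9° − (1.7°)| = 14.2°.

14.2°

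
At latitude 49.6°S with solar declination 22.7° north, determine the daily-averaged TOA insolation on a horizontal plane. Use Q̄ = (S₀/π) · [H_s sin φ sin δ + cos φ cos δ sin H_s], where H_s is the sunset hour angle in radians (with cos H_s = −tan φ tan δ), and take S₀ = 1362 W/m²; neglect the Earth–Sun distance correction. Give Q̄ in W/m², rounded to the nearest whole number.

−tan φ tan δ = −(-1.1750)(0.4183) = 0.4915; H_s = arccos(0.4915) = 60.56°. In radians, H_s = 1.0570.
H_s sin φ sin δ = 1.0570 × -0.7615 × 0.3859 = -0.3106.
cos φ cos δ sin H_s = 0.6481 × 0.9225 × 0.8709 = 0.5207.
Q̄ = (1362/π) × (-0.3106 + 0.5207) = 433.54 × 0.2101 = 91.09 W/m².

91 W/m²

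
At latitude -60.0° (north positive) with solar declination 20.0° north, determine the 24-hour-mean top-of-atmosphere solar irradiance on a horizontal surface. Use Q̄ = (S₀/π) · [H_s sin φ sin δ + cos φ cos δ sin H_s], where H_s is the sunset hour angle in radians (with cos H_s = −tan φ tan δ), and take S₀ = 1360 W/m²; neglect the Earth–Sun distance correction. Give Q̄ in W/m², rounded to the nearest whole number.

−tan φ tan δ = −(-1.7321)(0.3640) = 0.6305; H_s = arccos(0.6305) = 50.91°. In radians, H_s = 0.8885.
H_s sin φ sin δ = 0.8885 × -0.8660 × 0.3420 = -0.2631.
cos φ cos δ sin H_s = 0.5000 × 0.9397 × 0.7761 = 0.3647.
Q̄ = (1360/π) × (-0.2631 + 0.3647) = 432.90 × 0.1016 = 43.98 W/m².

44 W/m²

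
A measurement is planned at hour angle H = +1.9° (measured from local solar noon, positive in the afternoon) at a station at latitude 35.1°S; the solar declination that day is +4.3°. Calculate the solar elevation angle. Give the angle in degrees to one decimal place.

50.6°

With φ = -35.1°, δ = 4.3°, H = 1.90°: sin φ sin δ = -0.0431, cos φ cos δ cos H = 0.8154, so cos θ_z = 0.7723.
θ_z = arccos(0.7723) = 39.44°, so the elevation is 90° − 39.44° = 50.56°.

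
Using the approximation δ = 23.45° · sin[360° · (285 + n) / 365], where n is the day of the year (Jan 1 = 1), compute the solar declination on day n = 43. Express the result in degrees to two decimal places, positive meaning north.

360 × (285 + 43) / 365 = 323.507°; sin(323.507°) = -0.5947.
δ = 23.45 × -0.5947 = -13.946° ≈ -13.95°.

-13.95°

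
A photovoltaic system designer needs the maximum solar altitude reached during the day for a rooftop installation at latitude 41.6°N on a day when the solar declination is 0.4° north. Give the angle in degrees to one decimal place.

At local solar noon the hour angle is zero, so the elevation is 90° − |φ − δ| = 90° − |41.6° − (0.4°)| = 90° − 41.2° = 48.8°.

48.8°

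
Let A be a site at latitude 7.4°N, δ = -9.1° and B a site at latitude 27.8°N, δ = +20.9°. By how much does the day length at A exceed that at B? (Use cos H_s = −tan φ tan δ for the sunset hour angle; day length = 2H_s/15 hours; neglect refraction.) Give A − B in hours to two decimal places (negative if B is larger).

-1.71 h

A: H_s = arccos(−tan 7.4° · tan -9.1°) = 88.81°, so 2H_s/15 = 11.8413 h.
B: H_s = arccos(−tan 27.8° · tan 20.9°) = 101.61°, so 2H_s/15 = 13.5480 h.
A − B = 11.8413 − 13.5480 = -1.7067 h.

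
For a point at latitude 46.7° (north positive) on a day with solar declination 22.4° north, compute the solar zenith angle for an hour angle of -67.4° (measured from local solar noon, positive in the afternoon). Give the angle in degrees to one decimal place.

With φ = 46.7°, δ = 22.4°, H = -67.40°: sin φ sin δ = 0.2773, cos φ cos δ cos H = 0.2437, so cos θ_z = 0.5210.
θ_z = arccos(0.5210) = 58.60°.

58.6°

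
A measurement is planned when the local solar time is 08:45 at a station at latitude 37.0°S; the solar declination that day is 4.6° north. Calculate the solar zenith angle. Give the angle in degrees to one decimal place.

Hour angle H = 15° × (8.75 − 12) = -48.75°.
cos θ_z = sin(-37.0°) sin(4.6°) + cos(-37.0°) cos(4.6°) cos(-48.75°) = -0.0483 + 0.5249 = 0.4766.
θ_z = arccos(0.4766) = 61.54°.

61.5°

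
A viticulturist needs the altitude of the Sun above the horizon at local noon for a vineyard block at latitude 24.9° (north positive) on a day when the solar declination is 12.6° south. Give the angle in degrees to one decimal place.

At local solar noon the hour angle is zero, so the elevation is 90° − |φ − δ| = 90° − |24.9° − (-12.6°)| = 90° − 37.5° = 52.5°.

52.5°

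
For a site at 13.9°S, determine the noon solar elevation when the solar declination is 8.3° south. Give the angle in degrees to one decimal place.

At local solar noon the hour angle is zero, so the elevation is 90° − |φ − δ| = 90° − |-13.9° − (-8.3°)| = 90° − 5.6° = 84.4°.

84.4°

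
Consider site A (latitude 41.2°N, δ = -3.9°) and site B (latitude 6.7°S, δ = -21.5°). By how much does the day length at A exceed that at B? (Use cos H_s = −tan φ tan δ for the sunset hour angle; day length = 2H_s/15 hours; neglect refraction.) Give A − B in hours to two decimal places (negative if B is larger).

A: H_s = arccos(−tan 41.2° · tan -3.9°) = 86.58°, so 2H_s/15 = 11.5440 h.
B: H_s = arccos(−tan -6.7° · tan -21.5°) = 92.65°, so 2H_s/15 = 12.3533 h.
A − B = 11.5440 − 12.3533 = -0.8093 h.

-0.81 h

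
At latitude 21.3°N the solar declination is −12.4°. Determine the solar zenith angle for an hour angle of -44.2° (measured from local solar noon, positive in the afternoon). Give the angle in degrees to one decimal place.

cos θ_z = sin(21.3°) sin(-12.4°) + cos(21.3°) cos(-12.4°) cos(-44.20°) = -0.0780 + 0.6524 = 0.5744.
θ_z = arccos(0.5744) = 54.94°.

54.9°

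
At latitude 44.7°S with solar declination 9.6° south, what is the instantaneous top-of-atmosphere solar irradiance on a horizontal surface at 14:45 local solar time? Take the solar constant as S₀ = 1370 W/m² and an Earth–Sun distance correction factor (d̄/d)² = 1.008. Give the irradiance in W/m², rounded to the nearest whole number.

Hour angle H = 15° × (14.75 − 12) = 41.25°.
cos θ_z = sin φ sin δ + cos φ cos δ cos H = (-0.7034)(-0.1668) + (0.7108)(0.9860)(0.7518) = 0.6442.
Top-of-atmosphere irradiance = S₀ (d̄/d)² cos θ_z = 1370 × 1.008 × 0.6442 = 889.61 W/m².

890 W/m²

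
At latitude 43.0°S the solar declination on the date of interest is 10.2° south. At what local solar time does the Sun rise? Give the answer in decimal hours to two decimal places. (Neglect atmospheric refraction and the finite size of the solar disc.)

cos H_s = −tan(-43.0°) · tan(-10.2°) = -0.1678, so H_s = arccos(-0.1678) = 99.66°.
Sunrise is at 12 − H_s/15 = 12 − 6.644 = 5.356 h local solar time.

5.36 h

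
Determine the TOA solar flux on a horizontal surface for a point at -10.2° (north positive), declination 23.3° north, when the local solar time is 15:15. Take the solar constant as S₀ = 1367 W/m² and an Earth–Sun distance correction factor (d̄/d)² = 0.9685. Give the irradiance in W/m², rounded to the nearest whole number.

Hour angle H = 15° × (15.25 − 12) = 48.75°.
cos θ_z = sin φ sin δ + cos φ cos δ cos H = (-0.1771)(0.3955) + (0.9842)(0.9184)(0.6593) = 0.5259.
Top-of-atmosphere irradiance = S₀ (d̄/d)² cos θ_z = 1367 × 0.9685 × 0.5259 = 696.26 W/m².

696 W/m²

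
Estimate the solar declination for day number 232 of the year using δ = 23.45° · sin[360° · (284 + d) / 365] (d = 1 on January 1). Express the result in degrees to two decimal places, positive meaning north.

360 × (284 + 232) / 365 = 508.932°; sin(508.932°) = 0.5161.
δ = 23.45 × 0.5161 = 12.103° ≈ +12.10°.

+12.10°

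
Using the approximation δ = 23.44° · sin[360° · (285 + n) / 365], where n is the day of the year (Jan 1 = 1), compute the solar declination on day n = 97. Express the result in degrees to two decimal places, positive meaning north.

360 × (285 + 97) / 365 = 376.767°; sin(376.767°) = 0.2885.
δ = 23.44 × 0.2885 = 6.762° ≈ +6.76°.

+6.76°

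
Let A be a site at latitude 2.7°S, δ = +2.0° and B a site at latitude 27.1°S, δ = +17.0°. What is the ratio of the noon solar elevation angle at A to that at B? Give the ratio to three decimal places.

1.858

A: 90° − |-2.7 − (2.0)| = 85.30°.
B: 90° − |-27.1 − (17.0)| = 45.90°.
Ratio A/B = 85.3000 / 45.9000 = 1.8584.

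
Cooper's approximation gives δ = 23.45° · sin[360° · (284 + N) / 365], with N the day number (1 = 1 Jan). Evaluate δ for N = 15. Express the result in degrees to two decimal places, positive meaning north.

-21.27°

360 × (284 + 15) / 365 = 294.904°; sin(294.904°) = -0.9070.
δ = 23.45 × -0.9070 = -21.269° ≈ -21.27°.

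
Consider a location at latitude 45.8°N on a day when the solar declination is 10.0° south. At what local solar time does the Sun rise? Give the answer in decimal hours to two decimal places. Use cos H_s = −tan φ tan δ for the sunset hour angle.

−tan φ tan δ = −(1.0283)(-0.1763) = 0.1813; H_s = arccos(0.1813) = 79.55°.
Sunrise is at 12 − H_s/15 = 12 − 5.303 = 6.697 h local solar time.

6.70 h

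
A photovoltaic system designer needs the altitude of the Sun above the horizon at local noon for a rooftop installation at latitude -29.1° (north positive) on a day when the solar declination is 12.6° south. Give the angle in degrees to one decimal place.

73.5°

At local solar noon the hour angle is zero, so the elevation is 90° − |φ − δ| = 90° − |-29.1° − (-12.6°)| = 90° − 16.5° = 73.5°.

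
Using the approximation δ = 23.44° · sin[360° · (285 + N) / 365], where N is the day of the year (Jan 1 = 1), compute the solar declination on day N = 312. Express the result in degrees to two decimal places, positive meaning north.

360 × (285 + 312) / 365 = 588.822°; sin(588.822°) = -0.7527.
δ = 23.44 × -0.7527 = -17.643° ≈ -17.64°.

-17.64°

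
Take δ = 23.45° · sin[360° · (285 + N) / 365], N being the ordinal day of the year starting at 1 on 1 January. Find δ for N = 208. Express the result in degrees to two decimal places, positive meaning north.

360 × (285 + 208) / 365 = 486.247°; sin(486.247°) = 0.8065.
δ = 23.45 × 0.8065 = 18.912° ≈ +18.91°.

+18.91°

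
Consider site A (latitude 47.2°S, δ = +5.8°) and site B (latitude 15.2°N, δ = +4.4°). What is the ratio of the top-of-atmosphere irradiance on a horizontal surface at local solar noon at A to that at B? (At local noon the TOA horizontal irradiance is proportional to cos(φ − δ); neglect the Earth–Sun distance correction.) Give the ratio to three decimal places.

0.613

A: cos θ_z = cos(-47.2° − (5.8°)) = 0.6018.
B: cos θ_z = cos(15.2° − (4.4°)) = 0.9823.
Ratio A/B = 0.6018 / 0.9823 = 0.6126.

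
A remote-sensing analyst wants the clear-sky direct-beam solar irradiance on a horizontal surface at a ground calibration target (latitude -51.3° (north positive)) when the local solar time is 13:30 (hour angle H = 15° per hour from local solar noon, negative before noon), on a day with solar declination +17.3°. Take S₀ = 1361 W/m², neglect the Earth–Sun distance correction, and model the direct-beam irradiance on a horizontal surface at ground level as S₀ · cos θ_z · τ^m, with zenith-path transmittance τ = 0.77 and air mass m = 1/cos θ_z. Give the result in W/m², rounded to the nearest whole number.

192 W/m²

Hour angle H = 15° × (13.5 − 12) = 22.50°.
cos θ_z = sin φ sin δ + cos φ cos δ cos H = (-0.7804)(0.2974) + (0.6252)(0.9548)(0.9239) = 0.3194.
Air mass m = 1/cos θ_z = 1/0.3194 = 3.131; τ^m = 0.77^3.131 = 0.4412.
Surface direct beam = 1361 × 0.3194 × 0.4412 = 191.79 W/m².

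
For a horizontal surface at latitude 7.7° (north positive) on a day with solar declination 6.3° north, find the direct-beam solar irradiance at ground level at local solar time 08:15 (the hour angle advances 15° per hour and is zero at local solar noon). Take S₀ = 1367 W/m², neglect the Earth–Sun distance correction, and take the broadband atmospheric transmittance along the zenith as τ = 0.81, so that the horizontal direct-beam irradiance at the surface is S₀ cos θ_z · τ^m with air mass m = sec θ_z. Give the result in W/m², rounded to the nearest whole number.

528 W/m²

Hour angle H = 15° × (8.25 − 12) = -56.25°.
cos θ_z = sin φ sin δ + cos φ cos δ cos H = (0.1340)(0.1097) + (0.9910)(0.9940)(0.5556) = 0.5620.
Air mass m = 1/cos θ_z = 1/0.5620 = 1.779; τ^m = 0.81^1.779 = 0.6874.
Surface direct beam = 1367 × 0.5620 × 0.6874 = 528.10 W/m².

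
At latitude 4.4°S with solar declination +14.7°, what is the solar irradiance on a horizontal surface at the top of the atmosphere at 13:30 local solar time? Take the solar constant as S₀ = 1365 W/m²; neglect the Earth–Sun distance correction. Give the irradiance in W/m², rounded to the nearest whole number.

1190 W/m²

Hour angle H = 15° × (13.5 − 12) = 22.50°.
cos θ_z = sin φ sin δ + cos φ cos δ cos H = (-0.0767)(0.2538) + (0.9971)(0.9673)(0.9239) = 0.8716.
Top-of-atmosphere irradiance = S₀ cos θ_z = 1365 × 0.8716 = 1189.73 W/m².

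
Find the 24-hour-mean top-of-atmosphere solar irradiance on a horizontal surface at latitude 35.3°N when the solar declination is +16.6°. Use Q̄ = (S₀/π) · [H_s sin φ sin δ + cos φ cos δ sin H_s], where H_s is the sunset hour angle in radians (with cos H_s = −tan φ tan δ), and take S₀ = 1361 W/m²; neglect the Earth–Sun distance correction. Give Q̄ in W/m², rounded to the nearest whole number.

459 W/m²

cos H_s = −tan(35.3°) · tan(16.6°) = -0.2111, so H_s = arccos(-0.2111) = 102.19°. In radians, H_s = 1.7836.
H_s sin φ sin δ = 1.7836 × 0.5779 × 0.2857 = 0.2945.
cos φ cos δ sin H_s = 0.8161 × 0.9583 × 0.9774 = 0.7644.
Q̄ = (1361/π) × (0.2945 + 0.7644) = 433.22 × 1.0589 = 458.74 W/m².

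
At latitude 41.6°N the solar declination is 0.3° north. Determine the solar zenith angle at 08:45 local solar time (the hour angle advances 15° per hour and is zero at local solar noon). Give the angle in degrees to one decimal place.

60.2°

Hour angle H = 15° × (8.75 − 12) = -48.75°.
cos θ_z = sin(41.6°) sin(0.3°) + cos(41.6°) cos(0.3°) cos(-48.75°) = 0.0035 + 0.4931 = 0.4966.
θ_z = arccos(0.4966) = 60.22°.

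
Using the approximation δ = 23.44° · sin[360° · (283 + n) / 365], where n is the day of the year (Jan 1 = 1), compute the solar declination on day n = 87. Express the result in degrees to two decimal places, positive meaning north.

360 × (283 + 87) / 365 = 364.932°; sin(364.932°) = 0.0860.
δ = 23.44 × 0.0860 = 2.016° ≈ +2.02°.

+2.02°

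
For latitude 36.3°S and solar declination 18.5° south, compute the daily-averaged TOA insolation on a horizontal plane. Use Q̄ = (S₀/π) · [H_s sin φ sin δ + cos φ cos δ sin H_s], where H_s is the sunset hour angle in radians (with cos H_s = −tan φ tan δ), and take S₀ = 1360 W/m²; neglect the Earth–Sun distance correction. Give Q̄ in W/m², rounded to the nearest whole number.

cos H_s = −tan(-36.3°) · tan(-18.5°) = -0.2458, so H_s = arccos(-0.2458) = 104.23°. In radians, H_s = 1.8192.
H_s sin φ sin δ = 1.8192 × -0.5920 × -0.3173 = 0.3417.
cos φ cos δ sin H_s = 0.8059 × 0.9483 × 0.9693 = 0.7408.
Q̄ = (1360/π) × (0.3417 + 0.7408) = 432.90 × 1.0825 = 468.61 W/m².

469 W/m²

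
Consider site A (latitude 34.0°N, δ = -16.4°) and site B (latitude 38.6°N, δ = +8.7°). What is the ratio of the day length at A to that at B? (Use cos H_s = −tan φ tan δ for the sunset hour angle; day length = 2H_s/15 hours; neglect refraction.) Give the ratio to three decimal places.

A: H_s = arccos(−tan 34.0° · tan -16.4°) = 78.55°, so 2H_s/15 = 10.4733 h.
B: H_s = arccos(−tan 38.6° · tan 8.7°) = 97.02°, so 2H_s/15 = 12.9360 h.
Ratio A/B = 10.4733 / 12.9360 = 0.8096.

0.810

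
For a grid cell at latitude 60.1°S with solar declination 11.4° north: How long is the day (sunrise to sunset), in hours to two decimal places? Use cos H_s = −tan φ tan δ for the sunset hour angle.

−tan φ tan δ = −(-1.7391)(0.2016) = 0.3506; H_s = arccos(0.3506) = 69.48°.
Day length = 2 H_s / 15° h⁻¹ = 138.96° / 15 = 9.264 h.

9.26 hours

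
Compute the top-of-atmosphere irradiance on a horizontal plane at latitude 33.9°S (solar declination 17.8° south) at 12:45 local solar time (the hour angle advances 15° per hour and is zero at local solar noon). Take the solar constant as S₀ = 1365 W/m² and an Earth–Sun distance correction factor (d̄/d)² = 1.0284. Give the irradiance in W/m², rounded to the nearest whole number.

1327 W/m²

Hour angle H = 15° × (12.75 − 12) = 11.25°.
cos θ_z = sin(-33.9°) sin(-17.8°) + cos(-33.9°) cos(-17.8°) cos(11.25°) = 0.1705 + 0.7751 = 0.9456.
Top-of-atmosphere irradiance = S₀ (d̄/d)² cos θ_z = 1365 × 1.0284 × 0.9456 = 1327.40 W/m².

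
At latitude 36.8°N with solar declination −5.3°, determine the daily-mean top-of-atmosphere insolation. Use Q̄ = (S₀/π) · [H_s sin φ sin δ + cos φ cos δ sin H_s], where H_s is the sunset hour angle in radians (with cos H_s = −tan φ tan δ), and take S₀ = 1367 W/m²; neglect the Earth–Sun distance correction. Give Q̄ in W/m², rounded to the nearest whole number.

−tan φ tan δ = −(0.7481)(-0.0928) = 0.0694; H_s = arccos(0.0694) = 86.02°. In radians, H_s = 1.5013.
H_s sin φ sin δ = 1.5013 × 0.5990 × -0.0924 = -0.0831.
cos φ cos δ sin H_s = 0.8007 × 0.9957 × 0.9976 = 0.7953.
Q̄ = (1367/π) × (-0.0831 + 0.7953) = 435.13 × 0.7122 = 309.90 W/m².

310 W/m²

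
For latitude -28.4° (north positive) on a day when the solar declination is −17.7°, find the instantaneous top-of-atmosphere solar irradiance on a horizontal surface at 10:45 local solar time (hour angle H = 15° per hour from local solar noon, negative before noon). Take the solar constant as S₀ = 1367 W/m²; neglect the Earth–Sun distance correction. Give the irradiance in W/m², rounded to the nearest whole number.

1282 W/m²

Hour angle H = 15° × (10.75 − 12) = -18.75°.
cos θ_z = sin(-28.4°) sin(-17.7°) + cos(-28.4°) cos(-17.7°) cos(-18.75°) = 0.1446 + 0.7935 = 0.9381.
Top-of-atmosphere irradiance = S₀ cos θ_z = 1367 × 0.9381 = 1282.38 W/m².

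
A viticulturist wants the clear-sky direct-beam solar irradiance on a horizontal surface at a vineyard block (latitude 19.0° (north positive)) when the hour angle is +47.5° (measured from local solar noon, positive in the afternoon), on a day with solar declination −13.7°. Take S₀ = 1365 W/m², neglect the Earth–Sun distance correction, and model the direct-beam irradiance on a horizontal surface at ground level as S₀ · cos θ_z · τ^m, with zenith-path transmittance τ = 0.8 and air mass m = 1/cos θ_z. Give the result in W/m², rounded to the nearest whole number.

492 W/m²

With φ = 19.0°, δ = -13.7°, H = 47.50°: sin φ sin δ = -0.0771, cos φ cos δ cos H = 0.6206, so cos θ_z = 0.5435.
Air mass m = 1/cos θ_z = 1/0.5435 = 1.840; τ^m = 0.8^1.840 = 0.6633.
Surface direct beam = 1365 × 0.5435 × 0.6633 = 492.09 W/m².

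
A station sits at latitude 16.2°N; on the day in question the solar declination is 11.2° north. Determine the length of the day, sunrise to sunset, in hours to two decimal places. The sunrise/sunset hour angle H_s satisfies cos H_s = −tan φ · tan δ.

12.44 hours

−tan φ tan δ = −(0.2905)(0.1980) = -0.0575; H_s = arccos(-0.0575) = 93.30°.
Day length = 2 H_s / 15° h⁻¹ = 186.60° / 15 = 12.440 h.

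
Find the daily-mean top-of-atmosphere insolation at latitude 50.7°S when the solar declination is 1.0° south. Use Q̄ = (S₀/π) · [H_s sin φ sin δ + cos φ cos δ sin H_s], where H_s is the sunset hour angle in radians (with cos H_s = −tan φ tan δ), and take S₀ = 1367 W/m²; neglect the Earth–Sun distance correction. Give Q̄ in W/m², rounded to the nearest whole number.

285 W/m²

The sunset hour angle satisfies cos H_s = −tan φ tan δ = -0.0213, giving H_s = 91.22°. In radians, H_s = 1.5921.
H_s sin φ sin δ = 1.5921 × -0.7738 × -0.0175 = 0.0216.
cos φ cos δ sin H_s = 0.6334 × 0.9998 × 0.9998 = 0.6331.
Q̄ = (1367/π) × (0.0216 + 0.6331) = 435.13 × 0.6547 = 284.88 W/m².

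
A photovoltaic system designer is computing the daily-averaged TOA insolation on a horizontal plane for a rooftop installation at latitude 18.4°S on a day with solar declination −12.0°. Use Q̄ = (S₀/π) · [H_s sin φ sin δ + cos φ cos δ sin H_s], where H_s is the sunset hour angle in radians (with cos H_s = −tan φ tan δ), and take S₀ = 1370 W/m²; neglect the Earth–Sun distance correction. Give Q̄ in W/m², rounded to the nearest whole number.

−tan φ tan δ = −(-0.3327)(-0.2126) = -0.0707; H_s = arccos(-0.0707) = 94.05°. In radians, H_s = 1.6415.
H_s sin φ sin δ = 1.6415 × -0.3156 × -0.2079 = 0.1077.
cos φ cos δ sin H_s = 0.9489 × 0.9781 × 0.9975 = 0.9258.
Q̄ = (1370/π) × (0.1077 + 0.9258) = 436.08 × 1.0335 = 450.69 W/m².

451 W/m²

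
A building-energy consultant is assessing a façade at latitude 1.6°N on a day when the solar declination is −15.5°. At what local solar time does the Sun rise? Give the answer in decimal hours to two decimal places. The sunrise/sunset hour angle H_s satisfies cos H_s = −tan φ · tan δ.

cos H_s = −tan(1.6°) · tan(-15.5°) = 0.0077, so H_s = arccos(0.0077) = 89.56°.
Sunrise is at 12 − H_s/15 = 12 − 5.971 = 6.029 h local solar time.

6.03 h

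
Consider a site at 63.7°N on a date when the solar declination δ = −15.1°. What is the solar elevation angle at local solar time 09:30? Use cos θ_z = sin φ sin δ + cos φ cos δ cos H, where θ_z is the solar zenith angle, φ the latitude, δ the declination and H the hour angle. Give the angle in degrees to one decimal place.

Hour angle H = 15° × (9.5 − 12) = -37.50°.
With φ = 63.7°, δ = -15.1°, H = -37.50°: sin φ sin δ = -0.2335, cos φ cos δ cos H = 0.3394, so cos θ_z = 0.1059.
θ_z = arccos(0.1059) = 83.92°, so the elevation is 90° − 83.92° = 6.08°.

6.1°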